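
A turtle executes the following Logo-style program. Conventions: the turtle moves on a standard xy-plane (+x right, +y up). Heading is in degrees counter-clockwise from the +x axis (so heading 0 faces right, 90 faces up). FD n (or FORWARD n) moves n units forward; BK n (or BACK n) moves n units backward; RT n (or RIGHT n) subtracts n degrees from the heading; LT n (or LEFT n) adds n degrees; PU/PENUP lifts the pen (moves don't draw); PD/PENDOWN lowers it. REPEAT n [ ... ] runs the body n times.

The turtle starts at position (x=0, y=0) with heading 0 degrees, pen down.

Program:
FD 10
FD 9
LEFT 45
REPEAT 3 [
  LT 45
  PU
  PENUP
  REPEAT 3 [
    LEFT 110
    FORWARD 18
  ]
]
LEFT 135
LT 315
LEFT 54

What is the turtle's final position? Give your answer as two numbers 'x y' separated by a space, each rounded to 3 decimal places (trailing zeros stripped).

Executing turtle program step by step:
Start: pos=(0,0), heading=0, pen down
FD 10: (0,0) -> (10,0) [heading=0, draw]
FD 9: (10,0) -> (19,0) [heading=0, draw]
LT 45: heading 0 -> 45
REPEAT 3 [
  -- iteration 1/3 --
  LT 45: heading 45 -> 90
  PU: pen up
  PU: pen up
  REPEAT 3 [
    -- iteration 1/3 --
    LT 110: heading 90 -> 200
    FD 18: (19,0) -> (2.086,-6.156) [heading=200, move]
    -- iteration 2/3 --
    LT 110: heading 200 -> 310
    FD 18: (2.086,-6.156) -> (13.656,-19.945) [heading=310, move]
    -- iteration 3/3 --
    LT 110: heading 310 -> 60
    FD 18: (13.656,-19.945) -> (22.656,-4.357) [heading=60, move]
  ]
  -- iteration 2/3 --
  LT 45: heading 60 -> 105
  PU: pen up
  PU: pen up
  REPEAT 3 [
    -- iteration 1/3 --
    LT 110: heading 105 -> 215
    FD 18: (22.656,-4.357) -> (7.911,-14.681) [heading=215, move]
    -- iteration 2/3 --
    LT 110: heading 215 -> 325
    FD 18: (7.911,-14.681) -> (22.656,-25.005) [heading=325, move]
    -- iteration 3/3 --
    LT 110: heading 325 -> 75
    FD 18: (22.656,-25.005) -> (27.314,-7.619) [heading=75, move]
  ]
  -- iteration 3/3 --
  LT 45: heading 75 -> 120
  PU: pen up
  PU: pen up
  REPEAT 3 [
    -- iteration 1/3 --
    LT 110: heading 120 -> 230
    FD 18: (27.314,-7.619) -> (15.744,-21.408) [heading=230, move]
    -- iteration 2/3 --
    LT 110: heading 230 -> 340
    FD 18: (15.744,-21.408) -> (32.659,-27.564) [heading=340, move]
    -- iteration 3/3 --
    LT 110: heading 340 -> 90
    FD 18: (32.659,-27.564) -> (32.659,-9.564) [heading=90, move]
  ]
]
LT 135: heading 90 -> 225
LT 315: heading 225 -> 180
LT 54: heading 180 -> 234
Final: pos=(32.659,-9.564), heading=234, 2 segment(s) drawn

Answer: 32.659 -9.564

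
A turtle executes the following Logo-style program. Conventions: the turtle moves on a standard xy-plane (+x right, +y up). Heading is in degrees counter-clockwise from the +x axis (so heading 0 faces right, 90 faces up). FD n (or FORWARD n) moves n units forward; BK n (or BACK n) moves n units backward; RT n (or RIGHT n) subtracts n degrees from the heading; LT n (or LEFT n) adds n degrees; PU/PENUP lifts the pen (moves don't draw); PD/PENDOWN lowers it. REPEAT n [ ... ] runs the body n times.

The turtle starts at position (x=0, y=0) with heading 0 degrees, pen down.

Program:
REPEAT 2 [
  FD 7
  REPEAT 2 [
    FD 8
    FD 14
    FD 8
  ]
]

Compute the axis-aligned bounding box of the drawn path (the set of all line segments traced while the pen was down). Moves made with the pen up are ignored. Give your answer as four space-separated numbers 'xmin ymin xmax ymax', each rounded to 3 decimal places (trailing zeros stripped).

Answer: 0 0 134 0

Derivation:
Executing turtle program step by step:
Start: pos=(0,0), heading=0, pen down
REPEAT 2 [
  -- iteration 1/2 --
  FD 7: (0,0) -> (7,0) [heading=0, draw]
  REPEAT 2 [
    -- iteration 1/2 --
    FD 8: (7,0) -> (15,0) [heading=0, draw]
    FD 14: (15,0) -> (29,0) [heading=0, draw]
    FD 8: (29,0) -> (37,0) [heading=0, draw]
    -- iteration 2/2 --
    FD 8: (37,0) -> (45,0) [heading=0, draw]
    FD 14: (45,0) -> (59,0) [heading=0, draw]
    FD 8: (59,0) -> (67,0) [heading=0, draw]
  ]
  -- iteration 2/2 --
  FD 7: (67,0) -> (74,0) [heading=0, draw]
  REPEAT 2 [
    -- iteration 1/2 --
    FD 8: (74,0) -> (82,0) [heading=0, draw]
    FD 14: (82,0) -> (96,0) [heading=0, draw]
    FD 8: (96,0) -> (104,0) [heading=0, draw]
    -- iteration 2/2 --
    FD 8: (104,0) -> (112,0) [heading=0, draw]
    FD 14: (112,0) -> (126,0) [heading=0, draw]
    FD 8: (126,0) -> (134,0) [heading=0, draw]
  ]
]
Final: pos=(134,0), heading=0, 14 segment(s) drawn

Segment endpoints: x in {0, 7, 15, 29, 37, 45, 59, 67, 74, 82, 96, 104, 112, 126, 134}, y in {0}
xmin=0, ymin=0, xmax=134, ymax=0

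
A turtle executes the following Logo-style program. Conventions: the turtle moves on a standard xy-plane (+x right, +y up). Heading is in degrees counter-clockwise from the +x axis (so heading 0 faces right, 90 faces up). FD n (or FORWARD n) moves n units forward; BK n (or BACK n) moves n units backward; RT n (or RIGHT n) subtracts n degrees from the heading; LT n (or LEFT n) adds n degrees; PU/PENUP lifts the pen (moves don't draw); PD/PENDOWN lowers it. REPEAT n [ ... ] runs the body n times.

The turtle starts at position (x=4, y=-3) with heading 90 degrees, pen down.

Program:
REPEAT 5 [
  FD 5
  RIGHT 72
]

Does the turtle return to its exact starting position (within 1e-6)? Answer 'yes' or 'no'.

Answer: yes

Derivation:
Executing turtle program step by step:
Start: pos=(4,-3), heading=90, pen down
REPEAT 5 [
  -- iteration 1/5 --
  FD 5: (4,-3) -> (4,2) [heading=90, draw]
  RT 72: heading 90 -> 18
  -- iteration 2/5 --
  FD 5: (4,2) -> (8.755,3.545) [heading=18, draw]
  RT 72: heading 18 -> 306
  -- iteration 3/5 --
  FD 5: (8.755,3.545) -> (11.694,-0.5) [heading=306, draw]
  RT 72: heading 306 -> 234
  -- iteration 4/5 --
  FD 5: (11.694,-0.5) -> (8.755,-4.545) [heading=234, draw]
  RT 72: heading 234 -> 162
  -- iteration 5/5 --
  FD 5: (8.755,-4.545) -> (4,-3) [heading=162, draw]
  RT 72: heading 162 -> 90
]
Final: pos=(4,-3), heading=90, 5 segment(s) drawn

Start position: (4, -3)
Final position: (4, -3)
Distance = 0; < 1e-6 -> CLOSED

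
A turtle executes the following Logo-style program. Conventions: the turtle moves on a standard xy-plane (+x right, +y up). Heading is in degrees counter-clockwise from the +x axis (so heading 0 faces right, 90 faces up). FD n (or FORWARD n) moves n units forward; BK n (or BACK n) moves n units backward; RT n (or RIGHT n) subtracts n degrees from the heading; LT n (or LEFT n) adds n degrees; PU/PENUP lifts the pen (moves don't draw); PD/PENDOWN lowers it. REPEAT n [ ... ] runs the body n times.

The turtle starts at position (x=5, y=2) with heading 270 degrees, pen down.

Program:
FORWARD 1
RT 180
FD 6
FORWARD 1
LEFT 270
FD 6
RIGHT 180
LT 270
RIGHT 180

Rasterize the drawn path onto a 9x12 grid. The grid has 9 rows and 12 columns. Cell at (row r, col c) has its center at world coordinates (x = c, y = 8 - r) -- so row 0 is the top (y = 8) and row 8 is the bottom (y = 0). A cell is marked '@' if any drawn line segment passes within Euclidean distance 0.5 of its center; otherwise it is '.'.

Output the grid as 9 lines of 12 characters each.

Answer: .....@@@@@@@
.....@......
.....@......
.....@......
.....@......
.....@......
.....@......
.....@......
............

Derivation:
Segment 0: (5,2) -> (5,1)
Segment 1: (5,1) -> (5,7)
Segment 2: (5,7) -> (5,8)
Segment 3: (5,8) -> (11,8)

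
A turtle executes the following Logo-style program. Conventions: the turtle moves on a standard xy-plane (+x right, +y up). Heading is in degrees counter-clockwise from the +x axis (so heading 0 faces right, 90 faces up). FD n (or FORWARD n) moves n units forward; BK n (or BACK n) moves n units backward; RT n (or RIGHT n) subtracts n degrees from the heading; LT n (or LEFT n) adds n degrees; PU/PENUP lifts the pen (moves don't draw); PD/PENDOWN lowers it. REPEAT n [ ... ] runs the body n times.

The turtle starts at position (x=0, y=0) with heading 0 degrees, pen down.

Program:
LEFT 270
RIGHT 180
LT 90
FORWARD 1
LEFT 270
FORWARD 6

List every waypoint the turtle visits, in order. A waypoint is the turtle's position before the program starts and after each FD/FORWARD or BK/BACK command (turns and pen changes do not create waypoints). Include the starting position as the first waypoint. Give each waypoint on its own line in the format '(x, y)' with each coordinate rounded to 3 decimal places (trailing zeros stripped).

Answer: (0, 0)
(-1, 0)
(-1, 6)

Derivation:
Executing turtle program step by step:
Start: pos=(0,0), heading=0, pen down
LT 270: heading 0 -> 270
RT 180: heading 270 -> 90
LT 90: heading 90 -> 180
FD 1: (0,0) -> (-1,0) [heading=180, draw]
LT 270: heading 180 -> 90
FD 6: (-1,0) -> (-1,6) [heading=90, draw]
Final: pos=(-1,6), heading=90, 2 segment(s) drawn
Waypoints (3 total):
(0, 0)
(-1, 0)
(-1, 6)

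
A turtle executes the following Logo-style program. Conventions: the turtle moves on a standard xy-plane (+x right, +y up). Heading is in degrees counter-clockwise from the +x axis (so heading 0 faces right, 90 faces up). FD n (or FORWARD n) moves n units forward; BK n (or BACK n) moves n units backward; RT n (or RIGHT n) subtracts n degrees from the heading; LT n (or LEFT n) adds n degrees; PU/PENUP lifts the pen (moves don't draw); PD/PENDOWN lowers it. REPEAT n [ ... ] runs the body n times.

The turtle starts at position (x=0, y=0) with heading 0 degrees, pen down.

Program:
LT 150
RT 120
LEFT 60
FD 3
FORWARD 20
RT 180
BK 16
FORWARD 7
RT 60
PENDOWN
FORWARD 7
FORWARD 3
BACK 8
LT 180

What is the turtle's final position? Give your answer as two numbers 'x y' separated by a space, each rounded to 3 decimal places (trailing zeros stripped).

Executing turtle program step by step:
Start: pos=(0,0), heading=0, pen down
LT 150: heading 0 -> 150
RT 120: heading 150 -> 30
LT 60: heading 30 -> 90
FD 3: (0,0) -> (0,3) [heading=90, draw]
FD 20: (0,3) -> (0,23) [heading=90, draw]
RT 180: heading 90 -> 270
BK 16: (0,23) -> (0,39) [heading=270, draw]
FD 7: (0,39) -> (0,32) [heading=270, draw]
RT 60: heading 270 -> 210
PD: pen down
FD 7: (0,32) -> (-6.062,28.5) [heading=210, draw]
FD 3: (-6.062,28.5) -> (-8.66,27) [heading=210, draw]
BK 8: (-8.66,27) -> (-1.732,31) [heading=210, draw]
LT 180: heading 210 -> 30
Final: pos=(-1.732,31), heading=30, 7 segment(s) drawn

Answer: -1.732 31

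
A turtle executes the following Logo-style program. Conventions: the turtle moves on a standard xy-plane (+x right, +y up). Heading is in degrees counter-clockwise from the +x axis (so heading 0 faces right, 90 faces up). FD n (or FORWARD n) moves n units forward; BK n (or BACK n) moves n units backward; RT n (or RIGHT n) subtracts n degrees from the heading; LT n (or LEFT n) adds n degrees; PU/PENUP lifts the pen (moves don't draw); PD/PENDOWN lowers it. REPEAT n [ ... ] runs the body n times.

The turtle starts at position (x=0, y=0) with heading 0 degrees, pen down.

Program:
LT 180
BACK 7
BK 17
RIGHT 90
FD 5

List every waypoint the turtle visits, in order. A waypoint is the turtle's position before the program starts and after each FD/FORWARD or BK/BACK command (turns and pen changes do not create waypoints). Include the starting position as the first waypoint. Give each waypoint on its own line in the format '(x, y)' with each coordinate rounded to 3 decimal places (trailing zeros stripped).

Executing turtle program step by step:
Start: pos=(0,0), heading=0, pen down
LT 180: heading 0 -> 180
BK 7: (0,0) -> (7,0) [heading=180, draw]
BK 17: (7,0) -> (24,0) [heading=180, draw]
RT 90: heading 180 -> 90
FD 5: (24,0) -> (24,5) [heading=90, draw]
Final: pos=(24,5), heading=90, 3 segment(s) drawn
Waypoints (4 total):
(0, 0)
(7, 0)
(24, 0)
(24, 5)

Answer: (0, 0)
(7, 0)
(24, 0)
(24, 5)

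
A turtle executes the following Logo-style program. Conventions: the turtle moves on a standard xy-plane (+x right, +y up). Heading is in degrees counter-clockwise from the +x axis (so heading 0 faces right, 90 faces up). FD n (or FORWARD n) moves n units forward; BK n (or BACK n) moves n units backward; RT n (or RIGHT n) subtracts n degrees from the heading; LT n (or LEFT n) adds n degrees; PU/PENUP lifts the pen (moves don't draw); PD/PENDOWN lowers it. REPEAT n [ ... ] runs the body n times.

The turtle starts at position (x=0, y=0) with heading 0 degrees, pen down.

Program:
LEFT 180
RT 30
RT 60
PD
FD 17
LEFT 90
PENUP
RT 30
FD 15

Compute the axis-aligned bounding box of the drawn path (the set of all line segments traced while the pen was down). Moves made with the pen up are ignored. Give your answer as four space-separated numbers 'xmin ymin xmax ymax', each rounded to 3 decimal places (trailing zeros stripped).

Answer: 0 0 0 17

Derivation:
Executing turtle program step by step:
Start: pos=(0,0), heading=0, pen down
LT 180: heading 0 -> 180
RT 30: heading 180 -> 150
RT 60: heading 150 -> 90
PD: pen down
FD 17: (0,0) -> (0,17) [heading=90, draw]
LT 90: heading 90 -> 180
PU: pen up
RT 30: heading 180 -> 150
FD 15: (0,17) -> (-12.99,24.5) [heading=150, move]
Final: pos=(-12.99,24.5), heading=150, 1 segment(s) drawn

Segment endpoints: x in {0, 0}, y in {0, 17}
xmin=0, ymin=0, xmax=0, ymax=17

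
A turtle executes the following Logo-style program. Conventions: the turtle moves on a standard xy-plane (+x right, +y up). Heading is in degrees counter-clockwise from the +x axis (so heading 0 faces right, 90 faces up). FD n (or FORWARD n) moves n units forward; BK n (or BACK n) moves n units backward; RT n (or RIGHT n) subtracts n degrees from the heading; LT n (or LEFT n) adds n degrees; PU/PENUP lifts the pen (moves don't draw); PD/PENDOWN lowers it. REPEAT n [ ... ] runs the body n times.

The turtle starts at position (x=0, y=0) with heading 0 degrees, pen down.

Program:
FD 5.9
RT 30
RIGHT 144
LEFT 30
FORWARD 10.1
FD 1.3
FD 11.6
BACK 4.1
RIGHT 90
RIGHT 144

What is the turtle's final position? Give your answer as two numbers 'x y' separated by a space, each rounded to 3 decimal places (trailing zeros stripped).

Executing turtle program step by step:
Start: pos=(0,0), heading=0, pen down
FD 5.9: (0,0) -> (5.9,0) [heading=0, draw]
RT 30: heading 0 -> 330
RT 144: heading 330 -> 186
LT 30: heading 186 -> 216
FD 10.1: (5.9,0) -> (-2.271,-5.937) [heading=216, draw]
FD 1.3: (-2.271,-5.937) -> (-3.323,-6.701) [heading=216, draw]
FD 11.6: (-3.323,-6.701) -> (-12.707,-13.519) [heading=216, draw]
BK 4.1: (-12.707,-13.519) -> (-9.39,-11.109) [heading=216, draw]
RT 90: heading 216 -> 126
RT 144: heading 126 -> 342
Final: pos=(-9.39,-11.109), heading=342, 5 segment(s) drawn

Answer: -9.39 -11.109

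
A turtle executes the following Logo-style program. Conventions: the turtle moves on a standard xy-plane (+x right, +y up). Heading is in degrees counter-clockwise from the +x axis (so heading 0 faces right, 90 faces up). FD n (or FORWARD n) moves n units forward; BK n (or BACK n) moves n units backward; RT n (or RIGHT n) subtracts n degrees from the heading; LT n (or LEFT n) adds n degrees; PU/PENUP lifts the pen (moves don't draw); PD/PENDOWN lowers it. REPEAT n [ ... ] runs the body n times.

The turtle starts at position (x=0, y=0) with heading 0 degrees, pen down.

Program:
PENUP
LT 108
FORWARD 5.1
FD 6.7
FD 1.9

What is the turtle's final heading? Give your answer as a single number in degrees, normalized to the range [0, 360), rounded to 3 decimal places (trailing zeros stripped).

Executing turtle program step by step:
Start: pos=(0,0), heading=0, pen down
PU: pen up
LT 108: heading 0 -> 108
FD 5.1: (0,0) -> (-1.576,4.85) [heading=108, move]
FD 6.7: (-1.576,4.85) -> (-3.646,11.222) [heading=108, move]
FD 1.9: (-3.646,11.222) -> (-4.234,13.029) [heading=108, move]
Final: pos=(-4.234,13.029), heading=108, 0 segment(s) drawn

Answer: 108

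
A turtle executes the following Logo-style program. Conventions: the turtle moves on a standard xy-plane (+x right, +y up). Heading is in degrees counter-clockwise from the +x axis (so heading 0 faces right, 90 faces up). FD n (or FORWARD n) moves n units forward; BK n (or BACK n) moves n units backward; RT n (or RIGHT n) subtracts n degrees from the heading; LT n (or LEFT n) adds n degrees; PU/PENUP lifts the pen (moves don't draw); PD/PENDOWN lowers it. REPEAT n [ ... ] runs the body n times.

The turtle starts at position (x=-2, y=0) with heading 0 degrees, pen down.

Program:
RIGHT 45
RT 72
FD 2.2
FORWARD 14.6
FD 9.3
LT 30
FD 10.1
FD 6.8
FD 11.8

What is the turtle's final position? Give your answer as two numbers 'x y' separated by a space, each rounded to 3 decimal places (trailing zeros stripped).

Answer: -12.347 -51.916

Derivation:
Executing turtle program step by step:
Start: pos=(-2,0), heading=0, pen down
RT 45: heading 0 -> 315
RT 72: heading 315 -> 243
FD 2.2: (-2,0) -> (-2.999,-1.96) [heading=243, draw]
FD 14.6: (-2.999,-1.96) -> (-9.627,-14.969) [heading=243, draw]
FD 9.3: (-9.627,-14.969) -> (-13.849,-23.255) [heading=243, draw]
LT 30: heading 243 -> 273
FD 10.1: (-13.849,-23.255) -> (-13.321,-33.341) [heading=273, draw]
FD 6.8: (-13.321,-33.341) -> (-12.965,-40.132) [heading=273, draw]
FD 11.8: (-12.965,-40.132) -> (-12.347,-51.916) [heading=273, draw]
Final: pos=(-12.347,-51.916), heading=273, 6 segment(s) drawn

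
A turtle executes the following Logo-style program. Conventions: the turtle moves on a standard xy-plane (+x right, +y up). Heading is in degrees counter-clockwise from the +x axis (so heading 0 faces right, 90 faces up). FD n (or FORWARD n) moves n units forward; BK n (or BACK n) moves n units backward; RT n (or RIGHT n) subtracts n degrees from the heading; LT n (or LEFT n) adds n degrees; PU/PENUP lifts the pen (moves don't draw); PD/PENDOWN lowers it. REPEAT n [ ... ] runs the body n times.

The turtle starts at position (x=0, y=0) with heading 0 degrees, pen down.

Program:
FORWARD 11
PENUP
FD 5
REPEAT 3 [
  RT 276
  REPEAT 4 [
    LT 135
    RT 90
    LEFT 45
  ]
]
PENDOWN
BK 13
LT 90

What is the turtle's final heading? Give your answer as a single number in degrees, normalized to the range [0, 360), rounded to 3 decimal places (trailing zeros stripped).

Answer: 342

Derivation:
Executing turtle program step by step:
Start: pos=(0,0), heading=0, pen down
FD 11: (0,0) -> (11,0) [heading=0, draw]
PU: pen up
FD 5: (11,0) -> (16,0) [heading=0, move]
REPEAT 3 [
  -- iteration 1/3 --
  RT 276: heading 0 -> 84
  REPEAT 4 [
    -- iteration 1/4 --
    LT 135: heading 84 -> 219
    RT 90: heading 219 -> 129
    LT 45: heading 129 -> 174
    -- iteration 2/4 --
    LT 135: heading 174 -> 309
    RT 90: heading 309 -> 219
    LT 45: heading 219 -> 264
    -- iteration 3/4 --
    LT 135: heading 264 -> 39
    RT 90: heading 39 -> 309
    LT 45: heading 309 -> 354
    -- iteration 4/4 --
    LT 135: heading 354 -> 129
    RT 90: heading 129 -> 39
    LT 45: heading 39 -> 84
  ]
  -- iteration 2/3 --
  RT 276: heading 84 -> 168
  REPEAT 4 [
    -- iteration 1/4 --
    LT 135: heading 168 -> 303
    RT 90: heading 303 -> 213
    LT 45: heading 213 -> 258
    -- iteration 2/4 --
    LT 135: heading 258 -> 33
    RT 90: heading 33 -> 303
    LT 45: heading 303 -> 348
    -- iteration 3/4 --
    LT 135: heading 348 -> 123
    RT 90: heading 123 -> 33
    LT 45: heading 33 -> 78
    -- iteration 4/4 --
    LT 135: heading 78 -> 213
    RT 90: heading 213 -> 123
    LT 45: heading 123 -> 168
  ]
  -- iteration 3/3 --
  RT 276: heading 168 -> 252
  REPEAT 4 [
    -- iteration 1/4 --
    LT 135: heading 252 -> 27
    RT 90: heading 27 -> 297
    LT 45: heading 297 -> 342
    -- iteration 2/4 --
    LT 135: heading 342 -> 117
    RT 90: heading 117 -> 27
    LT 45: heading 27 -> 72
    -- iteration 3/4 --
    LT 135: heading 72 -> 207
    RT 90: heading 207 -> 117
    LT 45: heading 117 -> 162
    -- iteration 4/4 --
    LT 135: heading 162 -> 297
    RT 90: heading 297 -> 207
    LT 45: heading 207 -> 252
  ]
]
PD: pen down
BK 13: (16,0) -> (20.017,12.364) [heading=252, draw]
LT 90: heading 252 -> 342
Final: pos=(20.017,12.364), heading=342, 2 segment(s) drawn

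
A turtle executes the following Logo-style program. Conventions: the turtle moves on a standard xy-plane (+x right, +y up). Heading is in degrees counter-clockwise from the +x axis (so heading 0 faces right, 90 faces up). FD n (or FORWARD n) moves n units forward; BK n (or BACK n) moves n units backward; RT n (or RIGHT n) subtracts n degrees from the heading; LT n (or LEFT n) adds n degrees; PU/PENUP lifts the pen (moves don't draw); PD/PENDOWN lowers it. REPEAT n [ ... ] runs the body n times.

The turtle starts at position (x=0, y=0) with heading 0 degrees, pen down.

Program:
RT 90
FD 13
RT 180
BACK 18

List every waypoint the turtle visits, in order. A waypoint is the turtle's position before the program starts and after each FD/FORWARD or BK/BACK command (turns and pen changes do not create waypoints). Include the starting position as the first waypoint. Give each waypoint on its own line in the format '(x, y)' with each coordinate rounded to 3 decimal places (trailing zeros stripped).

Answer: (0, 0)
(0, -13)
(0, -31)

Derivation:
Executing turtle program step by step:
Start: pos=(0,0), heading=0, pen down
RT 90: heading 0 -> 270
FD 13: (0,0) -> (0,-13) [heading=270, draw]
RT 180: heading 270 -> 90
BK 18: (0,-13) -> (0,-31) [heading=90, draw]
Final: pos=(0,-31), heading=90, 2 segment(s) drawn
Waypoints (3 total):
(0, 0)
(0, -13)
(0, -31)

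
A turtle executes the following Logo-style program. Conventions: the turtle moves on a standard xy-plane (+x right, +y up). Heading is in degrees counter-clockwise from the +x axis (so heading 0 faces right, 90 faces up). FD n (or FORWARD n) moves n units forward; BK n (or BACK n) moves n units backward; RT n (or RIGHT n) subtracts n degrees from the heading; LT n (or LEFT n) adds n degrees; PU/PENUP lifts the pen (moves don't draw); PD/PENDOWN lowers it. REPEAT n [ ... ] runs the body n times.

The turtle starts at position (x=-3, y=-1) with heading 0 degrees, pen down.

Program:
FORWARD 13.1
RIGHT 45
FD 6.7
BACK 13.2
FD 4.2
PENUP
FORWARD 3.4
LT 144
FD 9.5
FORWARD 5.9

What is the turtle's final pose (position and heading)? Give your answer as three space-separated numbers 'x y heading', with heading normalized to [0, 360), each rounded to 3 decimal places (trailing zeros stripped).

Executing turtle program step by step:
Start: pos=(-3,-1), heading=0, pen down
FD 13.1: (-3,-1) -> (10.1,-1) [heading=0, draw]
RT 45: heading 0 -> 315
FD 6.7: (10.1,-1) -> (14.838,-5.738) [heading=315, draw]
BK 13.2: (14.838,-5.738) -> (5.504,3.596) [heading=315, draw]
FD 4.2: (5.504,3.596) -> (8.474,0.626) [heading=315, draw]
PU: pen up
FD 3.4: (8.474,0.626) -> (10.878,-1.778) [heading=315, move]
LT 144: heading 315 -> 99
FD 9.5: (10.878,-1.778) -> (9.392,7.605) [heading=99, move]
FD 5.9: (9.392,7.605) -> (8.469,13.433) [heading=99, move]
Final: pos=(8.469,13.433), heading=99, 4 segment(s) drawn

Answer: 8.469 13.433 99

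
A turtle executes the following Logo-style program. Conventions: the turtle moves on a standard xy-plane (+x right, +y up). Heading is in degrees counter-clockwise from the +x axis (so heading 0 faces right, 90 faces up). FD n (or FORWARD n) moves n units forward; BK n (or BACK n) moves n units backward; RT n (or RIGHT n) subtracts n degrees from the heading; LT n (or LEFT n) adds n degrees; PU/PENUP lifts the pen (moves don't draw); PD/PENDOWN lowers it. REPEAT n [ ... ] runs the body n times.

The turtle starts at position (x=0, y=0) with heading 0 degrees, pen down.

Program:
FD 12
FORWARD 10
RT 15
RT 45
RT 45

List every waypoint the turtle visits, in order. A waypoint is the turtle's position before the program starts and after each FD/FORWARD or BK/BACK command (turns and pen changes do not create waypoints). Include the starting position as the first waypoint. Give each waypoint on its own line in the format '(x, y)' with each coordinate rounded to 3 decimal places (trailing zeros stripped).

Executing turtle program step by step:
Start: pos=(0,0), heading=0, pen down
FD 12: (0,0) -> (12,0) [heading=0, draw]
FD 10: (12,0) -> (22,0) [heading=0, draw]
RT 15: heading 0 -> 345
RT 45: heading 345 -> 300
RT 45: heading 300 -> 255
Final: pos=(22,0), heading=255, 2 segment(s) drawn
Waypoints (3 total):
(0, 0)
(12, 0)
(22, 0)

Answer: (0, 0)
(12, 0)
(22, 0)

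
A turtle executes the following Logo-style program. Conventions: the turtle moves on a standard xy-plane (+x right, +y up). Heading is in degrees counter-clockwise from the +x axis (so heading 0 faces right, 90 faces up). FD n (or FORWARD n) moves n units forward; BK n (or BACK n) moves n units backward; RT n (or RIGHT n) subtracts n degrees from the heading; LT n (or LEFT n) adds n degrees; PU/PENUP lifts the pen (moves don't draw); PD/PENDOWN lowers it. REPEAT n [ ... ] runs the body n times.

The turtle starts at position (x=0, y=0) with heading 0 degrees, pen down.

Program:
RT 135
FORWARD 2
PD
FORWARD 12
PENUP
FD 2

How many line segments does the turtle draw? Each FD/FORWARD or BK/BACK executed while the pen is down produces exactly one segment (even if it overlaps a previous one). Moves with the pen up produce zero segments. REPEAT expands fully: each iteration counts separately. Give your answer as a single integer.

Answer: 2

Derivation:
Executing turtle program step by step:
Start: pos=(0,0), heading=0, pen down
RT 135: heading 0 -> 225
FD 2: (0,0) -> (-1.414,-1.414) [heading=225, draw]
PD: pen down
FD 12: (-1.414,-1.414) -> (-9.899,-9.899) [heading=225, draw]
PU: pen up
FD 2: (-9.899,-9.899) -> (-11.314,-11.314) [heading=225, move]
Final: pos=(-11.314,-11.314), heading=225, 2 segment(s) drawn
Segments drawn: 2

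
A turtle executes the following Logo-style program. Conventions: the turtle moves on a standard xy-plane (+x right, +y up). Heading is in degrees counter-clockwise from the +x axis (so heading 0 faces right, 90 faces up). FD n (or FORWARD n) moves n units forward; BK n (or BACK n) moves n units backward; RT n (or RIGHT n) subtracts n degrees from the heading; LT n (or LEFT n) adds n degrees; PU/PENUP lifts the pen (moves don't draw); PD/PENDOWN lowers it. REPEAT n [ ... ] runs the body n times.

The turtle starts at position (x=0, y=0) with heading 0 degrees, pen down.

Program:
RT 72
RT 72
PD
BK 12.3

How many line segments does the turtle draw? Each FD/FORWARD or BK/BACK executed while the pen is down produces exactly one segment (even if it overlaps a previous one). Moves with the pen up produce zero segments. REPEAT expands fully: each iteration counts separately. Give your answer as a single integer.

Answer: 1

Derivation:
Executing turtle program step by step:
Start: pos=(0,0), heading=0, pen down
RT 72: heading 0 -> 288
RT 72: heading 288 -> 216
PD: pen down
BK 12.3: (0,0) -> (9.951,7.23) [heading=216, draw]
Final: pos=(9.951,7.23), heading=216, 1 segment(s) drawn
Segments drawn: 1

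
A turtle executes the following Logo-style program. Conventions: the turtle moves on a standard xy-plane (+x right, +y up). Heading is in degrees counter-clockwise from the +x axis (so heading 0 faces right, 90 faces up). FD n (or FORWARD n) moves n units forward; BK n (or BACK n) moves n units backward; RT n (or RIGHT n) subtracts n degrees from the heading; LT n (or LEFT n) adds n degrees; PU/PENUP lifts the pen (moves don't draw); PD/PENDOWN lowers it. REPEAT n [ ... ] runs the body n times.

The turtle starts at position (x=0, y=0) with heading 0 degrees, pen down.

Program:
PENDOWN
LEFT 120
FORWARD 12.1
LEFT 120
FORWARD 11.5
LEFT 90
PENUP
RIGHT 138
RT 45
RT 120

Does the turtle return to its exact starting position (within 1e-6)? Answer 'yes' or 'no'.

Executing turtle program step by step:
Start: pos=(0,0), heading=0, pen down
PD: pen down
LT 120: heading 0 -> 120
FD 12.1: (0,0) -> (-6.05,10.479) [heading=120, draw]
LT 120: heading 120 -> 240
FD 11.5: (-6.05,10.479) -> (-11.8,0.52) [heading=240, draw]
LT 90: heading 240 -> 330
PU: pen up
RT 138: heading 330 -> 192
RT 45: heading 192 -> 147
RT 120: heading 147 -> 27
Final: pos=(-11.8,0.52), heading=27, 2 segment(s) drawn

Start position: (0, 0)
Final position: (-11.8, 0.52)
Distance = 11.811; >= 1e-6 -> NOT closed

Answer: no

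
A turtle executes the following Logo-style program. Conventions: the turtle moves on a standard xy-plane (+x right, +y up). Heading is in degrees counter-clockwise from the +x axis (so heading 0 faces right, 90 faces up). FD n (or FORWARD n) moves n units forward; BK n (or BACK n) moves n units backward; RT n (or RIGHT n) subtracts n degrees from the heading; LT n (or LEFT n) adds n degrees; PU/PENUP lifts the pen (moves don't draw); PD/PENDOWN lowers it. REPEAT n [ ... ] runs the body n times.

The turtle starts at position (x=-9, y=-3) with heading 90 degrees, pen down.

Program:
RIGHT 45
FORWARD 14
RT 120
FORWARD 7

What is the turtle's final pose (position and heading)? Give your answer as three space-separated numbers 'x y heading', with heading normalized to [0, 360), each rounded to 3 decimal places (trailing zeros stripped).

Executing turtle program step by step:
Start: pos=(-9,-3), heading=90, pen down
RT 45: heading 90 -> 45
FD 14: (-9,-3) -> (0.899,6.899) [heading=45, draw]
RT 120: heading 45 -> 285
FD 7: (0.899,6.899) -> (2.711,0.138) [heading=285, draw]
Final: pos=(2.711,0.138), heading=285, 2 segment(s) drawn

Answer: 2.711 0.138 285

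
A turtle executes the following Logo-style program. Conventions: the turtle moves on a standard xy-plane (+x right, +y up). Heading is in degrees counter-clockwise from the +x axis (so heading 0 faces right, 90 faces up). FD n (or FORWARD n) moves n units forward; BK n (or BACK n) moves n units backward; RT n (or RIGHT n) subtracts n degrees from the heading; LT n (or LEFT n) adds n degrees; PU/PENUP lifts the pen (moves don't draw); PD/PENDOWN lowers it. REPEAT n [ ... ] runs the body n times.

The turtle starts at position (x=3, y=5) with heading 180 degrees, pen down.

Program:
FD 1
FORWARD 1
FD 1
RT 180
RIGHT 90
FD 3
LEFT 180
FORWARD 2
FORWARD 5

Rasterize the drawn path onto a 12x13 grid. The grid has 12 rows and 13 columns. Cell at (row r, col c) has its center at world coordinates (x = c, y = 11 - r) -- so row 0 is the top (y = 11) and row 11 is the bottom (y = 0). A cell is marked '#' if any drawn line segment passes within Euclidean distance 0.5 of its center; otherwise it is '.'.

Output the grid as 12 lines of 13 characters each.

Answer: .............
.............
#............
#............
#............
#............
####.........
#............
#............
#............
.............
.............

Derivation:
Segment 0: (3,5) -> (2,5)
Segment 1: (2,5) -> (1,5)
Segment 2: (1,5) -> (0,5)
Segment 3: (0,5) -> (0,2)
Segment 4: (0,2) -> (0,4)
Segment 5: (0,4) -> (0,9)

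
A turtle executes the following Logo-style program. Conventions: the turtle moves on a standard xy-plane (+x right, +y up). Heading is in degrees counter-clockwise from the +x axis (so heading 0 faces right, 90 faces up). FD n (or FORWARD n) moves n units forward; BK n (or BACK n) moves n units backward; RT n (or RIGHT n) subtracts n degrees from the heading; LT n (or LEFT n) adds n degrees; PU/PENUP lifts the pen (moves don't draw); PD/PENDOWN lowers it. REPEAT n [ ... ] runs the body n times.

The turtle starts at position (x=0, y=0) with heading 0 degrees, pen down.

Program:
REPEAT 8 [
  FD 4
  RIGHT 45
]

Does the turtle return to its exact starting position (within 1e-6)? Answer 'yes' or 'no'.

Answer: yes

Derivation:
Executing turtle program step by step:
Start: pos=(0,0), heading=0, pen down
REPEAT 8 [
  -- iteration 1/8 --
  FD 4: (0,0) -> (4,0) [heading=0, draw]
  RT 45: heading 0 -> 315
  -- iteration 2/8 --
  FD 4: (4,0) -> (6.828,-2.828) [heading=315, draw]
  RT 45: heading 315 -> 270
  -- iteration 3/8 --
  FD 4: (6.828,-2.828) -> (6.828,-6.828) [heading=270, draw]
  RT 45: heading 270 -> 225
  -- iteration 4/8 --
  FD 4: (6.828,-6.828) -> (4,-9.657) [heading=225, draw]
  RT 45: heading 225 -> 180
  -- iteration 5/8 --
  FD 4: (4,-9.657) -> (0,-9.657) [heading=180, draw]
  RT 45: heading 180 -> 135
  -- iteration 6/8 --
  FD 4: (0,-9.657) -> (-2.828,-6.828) [heading=135, draw]
  RT 45: heading 135 -> 90
  -- iteration 7/8 --
  FD 4: (-2.828,-6.828) -> (-2.828,-2.828) [heading=90, draw]
  RT 45: heading 90 -> 45
  -- iteration 8/8 --
  FD 4: (-2.828,-2.828) -> (0,0) [heading=45, draw]
  RT 45: heading 45 -> 0
]
Final: pos=(0,0), heading=0, 8 segment(s) drawn

Start position: (0, 0)
Final position: (0, 0)
Distance = 0; < 1e-6 -> CLOSED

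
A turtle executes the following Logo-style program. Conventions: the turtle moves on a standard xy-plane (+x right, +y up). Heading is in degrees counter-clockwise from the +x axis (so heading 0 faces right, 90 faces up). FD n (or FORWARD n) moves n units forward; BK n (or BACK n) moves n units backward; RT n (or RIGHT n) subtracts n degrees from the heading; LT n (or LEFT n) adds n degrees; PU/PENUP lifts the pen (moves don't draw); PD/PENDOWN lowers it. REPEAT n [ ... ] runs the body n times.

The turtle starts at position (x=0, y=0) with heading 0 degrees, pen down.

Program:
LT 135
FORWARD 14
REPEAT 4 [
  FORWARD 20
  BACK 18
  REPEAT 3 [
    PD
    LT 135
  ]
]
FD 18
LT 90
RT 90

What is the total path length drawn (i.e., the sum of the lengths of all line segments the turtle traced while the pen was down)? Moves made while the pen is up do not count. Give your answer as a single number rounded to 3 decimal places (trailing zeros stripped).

Answer: 184

Derivation:
Executing turtle program step by step:
Start: pos=(0,0), heading=0, pen down
LT 135: heading 0 -> 135
FD 14: (0,0) -> (-9.899,9.899) [heading=135, draw]
REPEAT 4 [
  -- iteration 1/4 --
  FD 20: (-9.899,9.899) -> (-24.042,24.042) [heading=135, draw]
  BK 18: (-24.042,24.042) -> (-11.314,11.314) [heading=135, draw]
  REPEAT 3 [
    -- iteration 1/3 --
    PD: pen down
    LT 135: heading 135 -> 270
    -- iteration 2/3 --
    PD: pen down
    LT 135: heading 270 -> 45
    -- iteration 3/3 --
    PD: pen down
    LT 135: heading 45 -> 180
  ]
  -- iteration 2/4 --
  FD 20: (-11.314,11.314) -> (-31.314,11.314) [heading=180, draw]
  BK 18: (-31.314,11.314) -> (-13.314,11.314) [heading=180, draw]
  REPEAT 3 [
    -- iteration 1/3 --
    PD: pen down
    LT 135: heading 180 -> 315
    -- iteration 2/3 --
    PD: pen down
    LT 135: heading 315 -> 90
    -- iteration 3/3 --
    PD: pen down
    LT 135: heading 90 -> 225
  ]
  -- iteration 3/4 --
  FD 20: (-13.314,11.314) -> (-27.456,-2.828) [heading=225, draw]
  BK 18: (-27.456,-2.828) -> (-14.728,9.899) [heading=225, draw]
  REPEAT 3 [
    -- iteration 1/3 --
    PD: pen down
    LT 135: heading 225 -> 0
    -- iteration 2/3 --
    PD: pen down
    LT 135: heading 0 -> 135
    -- iteration 3/3 --
    PD: pen down
    LT 135: heading 135 -> 270
  ]
  -- iteration 4/4 --
  FD 20: (-14.728,9.899) -> (-14.728,-10.101) [heading=270, draw]
  BK 18: (-14.728,-10.101) -> (-14.728,7.899) [heading=270, draw]
  REPEAT 3 [
    -- iteration 1/3 --
    PD: pen down
    LT 135: heading 270 -> 45
    -- iteration 2/3 --
    PD: pen down
    LT 135: heading 45 -> 180
    -- iteration 3/3 --
    PD: pen down
    LT 135: heading 180 -> 315
  ]
]
FD 18: (-14.728,7.899) -> (-2,-4.828) [heading=315, draw]
LT 90: heading 315 -> 45
RT 90: heading 45 -> 315
Final: pos=(-2,-4.828), heading=315, 10 segment(s) drawn

Segment lengths:
  seg 1: (0,0) -> (-9.899,9.899), length = 14
  seg 2: (-9.899,9.899) -> (-24.042,24.042), length = 20
  seg 3: (-24.042,24.042) -> (-11.314,11.314), length = 18
  seg 4: (-11.314,11.314) -> (-31.314,11.314), length = 20
  seg 5: (-31.314,11.314) -> (-13.314,11.314), length = 18
  seg 6: (-13.314,11.314) -> (-27.456,-2.828), length = 20
  seg 7: (-27.456,-2.828) -> (-14.728,9.899), length = 18
  seg 8: (-14.728,9.899) -> (-14.728,-10.101), length = 20
  seg 9: (-14.728,-10.101) -> (-14.728,7.899), length = 18
  seg 10: (-14.728,7.899) -> (-2,-4.828), length = 18
Total = 184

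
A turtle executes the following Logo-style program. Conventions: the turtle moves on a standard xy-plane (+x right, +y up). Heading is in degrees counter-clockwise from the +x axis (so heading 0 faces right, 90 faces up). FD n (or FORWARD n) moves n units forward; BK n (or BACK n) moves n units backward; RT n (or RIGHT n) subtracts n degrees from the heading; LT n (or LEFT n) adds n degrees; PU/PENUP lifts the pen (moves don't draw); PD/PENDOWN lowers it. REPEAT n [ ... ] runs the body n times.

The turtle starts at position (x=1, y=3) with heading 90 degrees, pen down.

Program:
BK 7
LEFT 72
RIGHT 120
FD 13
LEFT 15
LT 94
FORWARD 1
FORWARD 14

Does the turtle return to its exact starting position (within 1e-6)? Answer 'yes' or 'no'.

Answer: no

Derivation:
Executing turtle program step by step:
Start: pos=(1,3), heading=90, pen down
BK 7: (1,3) -> (1,-4) [heading=90, draw]
LT 72: heading 90 -> 162
RT 120: heading 162 -> 42
FD 13: (1,-4) -> (10.661,4.699) [heading=42, draw]
LT 15: heading 42 -> 57
LT 94: heading 57 -> 151
FD 1: (10.661,4.699) -> (9.786,5.184) [heading=151, draw]
FD 14: (9.786,5.184) -> (-2.458,11.971) [heading=151, draw]
Final: pos=(-2.458,11.971), heading=151, 4 segment(s) drawn

Start position: (1, 3)
Final position: (-2.458, 11.971)
Distance = 9.614; >= 1e-6 -> NOT closed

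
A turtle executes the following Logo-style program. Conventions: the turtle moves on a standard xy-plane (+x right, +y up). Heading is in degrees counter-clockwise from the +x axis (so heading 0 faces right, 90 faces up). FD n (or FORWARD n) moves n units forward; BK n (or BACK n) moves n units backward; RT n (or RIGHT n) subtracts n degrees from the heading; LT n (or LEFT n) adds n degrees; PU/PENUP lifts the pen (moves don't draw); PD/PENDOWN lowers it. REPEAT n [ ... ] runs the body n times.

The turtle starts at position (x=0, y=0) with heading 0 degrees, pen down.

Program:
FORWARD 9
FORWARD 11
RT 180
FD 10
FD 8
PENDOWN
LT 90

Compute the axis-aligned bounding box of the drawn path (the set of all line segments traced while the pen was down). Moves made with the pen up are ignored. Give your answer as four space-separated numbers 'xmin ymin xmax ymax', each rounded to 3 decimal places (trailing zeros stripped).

Executing turtle program step by step:
Start: pos=(0,0), heading=0, pen down
FD 9: (0,0) -> (9,0) [heading=0, draw]
FD 11: (9,0) -> (20,0) [heading=0, draw]
RT 180: heading 0 -> 180
FD 10: (20,0) -> (10,0) [heading=180, draw]
FD 8: (10,0) -> (2,0) [heading=180, draw]
PD: pen down
LT 90: heading 180 -> 270
Final: pos=(2,0), heading=270, 4 segment(s) drawn

Segment endpoints: x in {0, 2, 9, 10, 20}, y in {0, 0, 0}
xmin=0, ymin=0, xmax=20, ymax=0

Answer: 0 0 20 0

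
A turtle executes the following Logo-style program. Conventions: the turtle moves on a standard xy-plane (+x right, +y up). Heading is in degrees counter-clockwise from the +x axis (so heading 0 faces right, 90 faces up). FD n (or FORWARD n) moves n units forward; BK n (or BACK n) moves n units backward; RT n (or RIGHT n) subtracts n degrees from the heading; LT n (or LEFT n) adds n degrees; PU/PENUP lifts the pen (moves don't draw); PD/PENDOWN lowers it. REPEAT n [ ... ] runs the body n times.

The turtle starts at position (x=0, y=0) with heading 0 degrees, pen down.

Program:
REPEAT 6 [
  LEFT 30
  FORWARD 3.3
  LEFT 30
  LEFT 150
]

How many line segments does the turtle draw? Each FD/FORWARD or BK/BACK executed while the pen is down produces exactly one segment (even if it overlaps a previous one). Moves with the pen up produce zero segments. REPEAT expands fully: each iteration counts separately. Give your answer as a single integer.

Executing turtle program step by step:
Start: pos=(0,0), heading=0, pen down
REPEAT 6 [
  -- iteration 1/6 --
  LT 30: heading 0 -> 30
  FD 3.3: (0,0) -> (2.858,1.65) [heading=30, draw]
  LT 30: heading 30 -> 60
  LT 150: heading 60 -> 210
  -- iteration 2/6 --
  LT 30: heading 210 -> 240
  FD 3.3: (2.858,1.65) -> (1.208,-1.208) [heading=240, draw]
  LT 30: heading 240 -> 270
  LT 150: heading 270 -> 60
  -- iteration 3/6 --
  LT 30: heading 60 -> 90
  FD 3.3: (1.208,-1.208) -> (1.208,2.092) [heading=90, draw]
  LT 30: heading 90 -> 120
  LT 150: heading 120 -> 270
  -- iteration 4/6 --
  LT 30: heading 270 -> 300
  FD 3.3: (1.208,2.092) -> (2.858,-0.766) [heading=300, draw]
  LT 30: heading 300 -> 330
  LT 150: heading 330 -> 120
  -- iteration 5/6 --
  LT 30: heading 120 -> 150
  FD 3.3: (2.858,-0.766) -> (0,0.884) [heading=150, draw]
  LT 30: heading 150 -> 180
  LT 150: heading 180 -> 330
  -- iteration 6/6 --
  LT 30: heading 330 -> 0
  FD 3.3: (0,0.884) -> (3.3,0.884) [heading=0, draw]
  LT 30: heading 0 -> 30
  LT 150: heading 30 -> 180
]
Final: pos=(3.3,0.884), heading=180, 6 segment(s) drawn
Segments drawn: 6

Answer: 6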